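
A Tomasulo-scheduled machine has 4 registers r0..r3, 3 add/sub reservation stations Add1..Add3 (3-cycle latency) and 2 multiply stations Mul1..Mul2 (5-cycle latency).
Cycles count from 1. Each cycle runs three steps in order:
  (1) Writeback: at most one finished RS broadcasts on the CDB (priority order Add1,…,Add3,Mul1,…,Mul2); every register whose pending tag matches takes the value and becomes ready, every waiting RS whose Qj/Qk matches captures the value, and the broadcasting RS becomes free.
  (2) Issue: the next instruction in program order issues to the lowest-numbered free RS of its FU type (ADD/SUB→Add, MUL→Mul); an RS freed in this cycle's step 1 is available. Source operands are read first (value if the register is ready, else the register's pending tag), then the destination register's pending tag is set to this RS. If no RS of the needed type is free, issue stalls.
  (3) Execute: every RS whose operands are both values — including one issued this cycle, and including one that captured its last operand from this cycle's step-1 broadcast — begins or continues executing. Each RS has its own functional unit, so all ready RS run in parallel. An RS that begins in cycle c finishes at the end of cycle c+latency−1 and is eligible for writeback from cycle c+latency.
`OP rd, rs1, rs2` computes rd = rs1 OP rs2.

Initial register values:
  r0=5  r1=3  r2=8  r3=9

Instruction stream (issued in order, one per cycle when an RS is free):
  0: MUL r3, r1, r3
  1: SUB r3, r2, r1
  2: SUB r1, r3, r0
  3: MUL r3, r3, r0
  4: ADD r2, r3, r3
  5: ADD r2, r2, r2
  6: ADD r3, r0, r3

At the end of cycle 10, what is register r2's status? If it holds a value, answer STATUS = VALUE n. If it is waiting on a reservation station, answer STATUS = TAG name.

cycle 1: issue MUL r3<-Mul1 // r0:5,r1:3,r2:8,r3:Mul1
cycle 2: issue SUB r3<-Add1 // r0:5,r1:3,r2:8,r3:Add1
cycle 3: issue SUB r1<-Add2 // r0:5,r1:Add2,r2:8,r3:Add1
cycle 4: issue MUL r3<-Mul2 // r0:5,r1:Add2,r2:8,r3:Mul2
cycle 5: CDB Add1=5; issue ADD r2<-Add1 // r0:5,r1:Add2,r2:Add1,r3:Mul2
cycle 6: CDB Mul1=27; issue ADD r2<-Add3 // r0:5,r1:Add2,r2:Add3,r3:Mul2
cycle 7: stall // r0:5,r1:Add2,r2:Add3,r3:Mul2
cycle 8: CDB Add2=0; issue ADD r3<-Add2 // r0:5,r1:0,r2:Add3,r3:Add2
cycle 9: - // r0:5,r1:0,r2:Add3,r3:Add2
cycle 10: CDB Mul2=25 // r0:5,r1:0,r2:Add3,r3:Add2

STATUS = TAG Add3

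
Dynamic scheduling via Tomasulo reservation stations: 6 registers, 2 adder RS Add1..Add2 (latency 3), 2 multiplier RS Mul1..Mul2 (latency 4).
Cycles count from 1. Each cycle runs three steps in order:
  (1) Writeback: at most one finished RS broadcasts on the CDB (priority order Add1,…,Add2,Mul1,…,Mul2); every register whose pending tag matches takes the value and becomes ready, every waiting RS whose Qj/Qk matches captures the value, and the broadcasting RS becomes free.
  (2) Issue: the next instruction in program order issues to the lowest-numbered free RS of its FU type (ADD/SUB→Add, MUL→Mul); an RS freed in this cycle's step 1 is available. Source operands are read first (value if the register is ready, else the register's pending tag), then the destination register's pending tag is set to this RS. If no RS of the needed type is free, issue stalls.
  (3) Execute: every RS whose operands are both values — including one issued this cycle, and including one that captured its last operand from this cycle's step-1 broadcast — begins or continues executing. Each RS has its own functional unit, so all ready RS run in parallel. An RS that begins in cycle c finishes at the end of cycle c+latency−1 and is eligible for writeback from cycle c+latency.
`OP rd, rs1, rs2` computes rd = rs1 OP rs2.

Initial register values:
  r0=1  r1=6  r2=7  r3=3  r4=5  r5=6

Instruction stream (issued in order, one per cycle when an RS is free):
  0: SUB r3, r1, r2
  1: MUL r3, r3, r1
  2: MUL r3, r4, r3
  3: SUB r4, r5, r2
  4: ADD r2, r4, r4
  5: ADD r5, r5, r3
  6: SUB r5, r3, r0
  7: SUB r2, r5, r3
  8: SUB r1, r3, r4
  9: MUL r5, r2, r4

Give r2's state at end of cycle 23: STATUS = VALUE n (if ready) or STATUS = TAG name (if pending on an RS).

STATUS = VALUE -1

  c1: issue SUB r3<-Add1  regs: r0:1,r1:6,r2:7,r3:Add1,r4:5,r5:6
  c2: issue MUL r3<-Mul1  regs: r0:1,r1:6,r2:7,r3:Mul1,r4:5,r5:6
  c3: issue MUL r3<-Mul2  regs: r0:1,r1:6,r2:7,r3:Mul2,r4:5,r5:6
  c4: CDB Add1=-1; issue SUB r4<-Add1  regs: r0:1,r1:6,r2:7,r3:Mul2,r4:Add1,r5:6
  c5: issue ADD r2<-Add2  regs: r0:1,r1:6,r2:Add2,r3:Mul2,r4:Add1,r5:6
  c6: stall  regs: r0:1,r1:6,r2:Add2,r3:Mul2,r4:Add1,r5:6
  c7: CDB Add1=-1; issue ADD r5<-Add1  regs: r0:1,r1:6,r2:Add2,r3:Mul2,r4:-1,r5:Add1
  c8: CDB Mul1=-6; stall  regs: r0:1,r1:6,r2:Add2,r3:Mul2,r4:-1,r5:Add1
  c9: stall  regs: r0:1,r1:6,r2:Add2,r3:Mul2,r4:-1,r5:Add1
  c10: CDB Add2=-2; issue SUB r5<-Add2  regs: r0:1,r1:6,r2:-2,r3:Mul2,r4:-1,r5:Add2
  c11: stall  regs: r0:1,r1:6,r2:-2,r3:Mul2,r4:-1,r5:Add2
  c12: CDB Mul2=-30; stall  regs: r0:1,r1:6,r2:-2,r3:-30,r4:-1,r5:Add2
  c13: stall  regs: r0:1,r1:6,r2:-2,r3:-30,r4:-1,r5:Add2
  c14: stall  regs: r0:1,r1:6,r2:-2,r3:-30,r4:-1,r5:Add2
  c15: CDB Add1=-24; issue SUB r2<-Add1  regs: r0:1,r1:6,r2:Add1,r3:-30,r4:-1,r5:Add2
  c16: CDB Add2=-31; issue SUB r1<-Add2  regs: r0:1,r1:Add2,r2:Add1,r3:-30,r4:-1,r5:-31
  c17: issue MUL r5<-Mul1  regs: r0:1,r1:Add2,r2:Add1,r3:-30,r4:-1,r5:Mul1
  c18: -  regs: r0:1,r1:Add2,r2:Add1,r3:-30,r4:-1,r5:Mul1
  c19: CDB Add1=-1  regs: r0:1,r1:Add2,r2:-1,r3:-30,r4:-1,r5:Mul1
  c20: CDB Add2=-29  regs: r0:1,r1:-29,r2:-1,r3:-30,r4:-1,r5:Mul1
  c21: -  regs: r0:1,r1:-29,r2:-1,r3:-30,r4:-1,r5:Mul1
  c22: -  regs: r0:1,r1:-29,r2:-1,r3:-30,r4:-1,r5:Mul1
  c23: CDB Mul1=1  regs: r0:1,r1:-29,r2:-1,r3:-30,r4:-1,r5:1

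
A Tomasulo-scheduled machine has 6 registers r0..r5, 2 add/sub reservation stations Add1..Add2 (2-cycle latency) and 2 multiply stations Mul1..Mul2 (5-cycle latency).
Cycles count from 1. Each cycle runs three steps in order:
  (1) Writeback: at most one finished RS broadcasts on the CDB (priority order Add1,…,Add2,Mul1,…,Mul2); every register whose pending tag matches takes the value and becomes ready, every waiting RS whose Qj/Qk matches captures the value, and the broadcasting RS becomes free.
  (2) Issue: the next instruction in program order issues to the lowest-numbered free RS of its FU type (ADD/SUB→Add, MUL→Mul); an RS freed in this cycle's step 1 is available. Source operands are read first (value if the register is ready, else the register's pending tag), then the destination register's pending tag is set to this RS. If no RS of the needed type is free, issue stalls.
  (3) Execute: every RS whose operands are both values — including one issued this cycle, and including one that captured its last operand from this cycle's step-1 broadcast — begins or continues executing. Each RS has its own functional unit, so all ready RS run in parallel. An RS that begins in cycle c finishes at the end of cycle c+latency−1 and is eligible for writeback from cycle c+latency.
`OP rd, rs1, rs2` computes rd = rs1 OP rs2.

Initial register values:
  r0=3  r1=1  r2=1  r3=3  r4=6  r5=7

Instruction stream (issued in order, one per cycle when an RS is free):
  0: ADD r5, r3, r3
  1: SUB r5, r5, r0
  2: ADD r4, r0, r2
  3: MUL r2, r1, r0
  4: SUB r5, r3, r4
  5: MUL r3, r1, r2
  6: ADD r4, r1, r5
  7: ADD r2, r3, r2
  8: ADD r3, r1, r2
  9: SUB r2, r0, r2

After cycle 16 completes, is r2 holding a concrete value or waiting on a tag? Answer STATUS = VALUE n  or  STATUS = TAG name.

STATUS = TAG Add2

  c1: issue ADD r5<-Add1  regs: r0:3,r1:1,r2:1,r3:3,r4:6,r5:Add1
  c2: issue SUB r5<-Add2  regs: r0:3,r1:1,r2:1,r3:3,r4:6,r5:Add2
  c3: CDB Add1=6; issue ADD r4<-Add1  regs: r0:3,r1:1,r2:1,r3:3,r4:Add1,r5:Add2
  c4: issue MUL r2<-Mul1  regs: r0:3,r1:1,r2:Mul1,r3:3,r4:Add1,r5:Add2
  c5: CDB Add1=4; issue SUB r5<-Add1  regs: r0:3,r1:1,r2:Mul1,r3:3,r4:4,r5:Add1
  c6: CDB Add2=3; issue MUL r3<-Mul2  regs: r0:3,r1:1,r2:Mul1,r3:Mul2,r4:4,r5:Add1
  c7: CDB Add1=-1; issue ADD r4<-Add1  regs: r0:3,r1:1,r2:Mul1,r3:Mul2,r4:Add1,r5:-1
  c8: issue ADD r2<-Add2  regs: r0:3,r1:1,r2:Add2,r3:Mul2,r4:Add1,r5:-1
  c9: CDB Add1=0; issue ADD r3<-Add1  regs: r0:3,r1:1,r2:Add2,r3:Add1,r4:0,r5:-1
  c10: CDB Mul1=3; stall  regs: r0:3,r1:1,r2:Add2,r3:Add1,r4:0,r5:-1
  c11: stall  regs: r0:3,r1:1,r2:Add2,r3:Add1,r4:0,r5:-1
  c12: stall  regs: r0:3,r1:1,r2:Add2,r3:Add1,r4:0,r5:-1
  c13: stall  regs: r0:3,r1:1,r2:Add2,r3:Add1,r4:0,r5:-1
  c14: stall  regs: r0:3,r1:1,r2:Add2,r3:Add1,r4:0,r5:-1
  c15: CDB Mul2=3; stall  regs: r0:3,r1:1,r2:Add2,r3:Add1,r4:0,r5:-1
  c16: stall  regs: r0:3,r1:1,r2:Add2,r3:Add1,r4:0,r5:-1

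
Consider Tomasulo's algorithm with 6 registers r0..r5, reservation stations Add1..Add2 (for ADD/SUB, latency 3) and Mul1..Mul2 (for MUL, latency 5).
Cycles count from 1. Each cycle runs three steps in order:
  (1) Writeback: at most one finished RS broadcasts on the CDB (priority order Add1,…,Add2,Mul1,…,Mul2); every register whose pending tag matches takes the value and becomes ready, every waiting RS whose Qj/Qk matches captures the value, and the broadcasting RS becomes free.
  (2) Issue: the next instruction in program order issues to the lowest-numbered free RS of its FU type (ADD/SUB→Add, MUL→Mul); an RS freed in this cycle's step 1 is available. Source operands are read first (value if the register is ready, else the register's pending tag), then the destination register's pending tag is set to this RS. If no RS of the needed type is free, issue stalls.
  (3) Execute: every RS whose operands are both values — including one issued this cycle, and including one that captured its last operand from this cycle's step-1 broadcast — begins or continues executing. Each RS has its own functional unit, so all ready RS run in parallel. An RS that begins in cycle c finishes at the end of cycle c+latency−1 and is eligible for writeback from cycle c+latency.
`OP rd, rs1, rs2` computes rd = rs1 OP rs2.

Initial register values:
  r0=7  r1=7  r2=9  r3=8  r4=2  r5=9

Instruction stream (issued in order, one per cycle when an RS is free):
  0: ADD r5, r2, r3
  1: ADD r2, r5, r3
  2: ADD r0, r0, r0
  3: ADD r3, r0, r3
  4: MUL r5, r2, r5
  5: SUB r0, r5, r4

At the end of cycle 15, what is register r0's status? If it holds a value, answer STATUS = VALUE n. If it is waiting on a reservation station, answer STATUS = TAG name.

STATUS = TAG Add2

  c1: issue ADD r5<-Add1  regs: r0:7,r1:7,r2:9,r3:8,r4:2,r5:Add1
  c2: issue ADD r2<-Add2  regs: r0:7,r1:7,r2:Add2,r3:8,r4:2,r5:Add1
  c3: stall  regs: r0:7,r1:7,r2:Add2,r3:8,r4:2,r5:Add1
  c4: CDB Add1=17; issue ADD r0<-Add1  regs: r0:Add1,r1:7,r2:Add2,r3:8,r4:2,r5:17
  c5: stall  regs: r0:Add1,r1:7,r2:Add2,r3:8,r4:2,r5:17
  c6: stall  regs: r0:Add1,r1:7,r2:Add2,r3:8,r4:2,r5:17
  c7: CDB Add1=14; issue ADD r3<-Add1  regs: r0:14,r1:7,r2:Add2,r3:Add1,r4:2,r5:17
  c8: CDB Add2=25; issue MUL r5<-Mul1  regs: r0:14,r1:7,r2:25,r3:Add1,r4:2,r5:Mul1
  c9: issue SUB r0<-Add2  regs: r0:Add2,r1:7,r2:25,r3:Add1,r4:2,r5:Mul1
  c10: CDB Add1=22  regs: r0:Add2,r1:7,r2:25,r3:22,r4:2,r5:Mul1
  c11: -  regs: r0:Add2,r1:7,r2:25,r3:22,r4:2,r5:Mul1
  c12: -  regs: r0:Add2,r1:7,r2:25,r3:22,r4:2,r5:Mul1
  c13: CDB Mul1=425  regs: r0:Add2,r1:7,r2:25,r3:22,r4:2,r5:425
  c14: -  regs: r0:Add2,r1:7,r2:25,r3:22,r4:2,r5:425
  c15: -  regs: r0:Add2,r1:7,r2:25,r3:22,r4:2,r5:425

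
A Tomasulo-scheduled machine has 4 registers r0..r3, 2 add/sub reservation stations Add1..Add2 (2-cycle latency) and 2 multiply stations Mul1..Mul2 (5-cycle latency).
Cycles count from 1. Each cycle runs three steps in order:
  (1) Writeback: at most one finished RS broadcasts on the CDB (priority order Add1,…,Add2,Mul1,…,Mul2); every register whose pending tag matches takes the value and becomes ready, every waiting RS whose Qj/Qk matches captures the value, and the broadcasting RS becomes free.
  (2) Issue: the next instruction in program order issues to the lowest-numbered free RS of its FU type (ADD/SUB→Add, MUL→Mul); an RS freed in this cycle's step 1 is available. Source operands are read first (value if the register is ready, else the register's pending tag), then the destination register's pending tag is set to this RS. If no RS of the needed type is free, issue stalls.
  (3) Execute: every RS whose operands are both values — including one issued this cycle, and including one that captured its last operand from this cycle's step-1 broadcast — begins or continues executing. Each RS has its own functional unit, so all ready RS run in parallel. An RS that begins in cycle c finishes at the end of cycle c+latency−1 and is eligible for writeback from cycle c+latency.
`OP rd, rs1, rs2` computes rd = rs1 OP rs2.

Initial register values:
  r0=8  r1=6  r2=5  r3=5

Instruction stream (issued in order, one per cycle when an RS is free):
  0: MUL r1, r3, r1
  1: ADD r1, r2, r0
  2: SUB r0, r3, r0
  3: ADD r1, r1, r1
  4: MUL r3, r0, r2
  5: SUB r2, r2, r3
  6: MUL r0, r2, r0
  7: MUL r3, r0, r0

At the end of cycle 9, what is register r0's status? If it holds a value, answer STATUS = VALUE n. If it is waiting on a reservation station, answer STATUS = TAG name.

cycle 1: issue MUL r1<-Mul1 // r0:8,r1:Mul1,r2:5,r3:5
cycle 2: issue ADD r1<-Add1 // r0:8,r1:Add1,r2:5,r3:5
cycle 3: issue SUB r0<-Add2 // r0:Add2,r1:Add1,r2:5,r3:5
cycle 4: CDB Add1=13; issue ADD r1<-Add1 // r0:Add2,r1:Add1,r2:5,r3:5
cycle 5: CDB Add2=-3; issue MUL r3<-Mul2 // r0:-3,r1:Add1,r2:5,r3:Mul2
cycle 6: CDB Add1=26; issue SUB r2<-Add1 // r0:-3,r1:26,r2:Add1,r3:Mul2
cycle 7: CDB Mul1=30; issue MUL r0<-Mul1 // r0:Mul1,r1:26,r2:Add1,r3:Mul2
cycle 8: stall // r0:Mul1,r1:26,r2:Add1,r3:Mul2
cycle 9: stall // r0:Mul1,r1:26,r2:Add1,r3:Mul2

STATUS = TAG Mul1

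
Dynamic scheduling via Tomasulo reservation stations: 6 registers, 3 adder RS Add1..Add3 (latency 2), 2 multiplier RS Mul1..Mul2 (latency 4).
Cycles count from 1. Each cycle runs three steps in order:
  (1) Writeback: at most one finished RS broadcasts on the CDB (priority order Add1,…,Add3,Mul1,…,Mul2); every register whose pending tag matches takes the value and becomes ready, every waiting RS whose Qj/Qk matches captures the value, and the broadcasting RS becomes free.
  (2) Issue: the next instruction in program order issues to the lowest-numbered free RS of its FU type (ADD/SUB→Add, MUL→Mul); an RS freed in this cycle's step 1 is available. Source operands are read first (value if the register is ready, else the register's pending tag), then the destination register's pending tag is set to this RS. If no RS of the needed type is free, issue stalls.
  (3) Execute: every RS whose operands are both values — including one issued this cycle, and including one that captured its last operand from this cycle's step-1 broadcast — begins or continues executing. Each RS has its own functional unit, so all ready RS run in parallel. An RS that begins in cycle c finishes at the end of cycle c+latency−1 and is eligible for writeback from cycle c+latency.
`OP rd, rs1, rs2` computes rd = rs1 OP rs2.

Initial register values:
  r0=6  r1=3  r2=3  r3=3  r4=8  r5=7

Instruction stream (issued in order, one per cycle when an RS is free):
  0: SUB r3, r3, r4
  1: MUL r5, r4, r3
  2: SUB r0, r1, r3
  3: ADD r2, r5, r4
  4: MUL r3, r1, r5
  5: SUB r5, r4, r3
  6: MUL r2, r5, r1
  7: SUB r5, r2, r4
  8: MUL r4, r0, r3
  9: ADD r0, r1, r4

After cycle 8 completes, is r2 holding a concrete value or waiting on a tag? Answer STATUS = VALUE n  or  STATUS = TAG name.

c1: issue SUB r3<-Add1 | r0:6,r1:3,r2:3,r3:Add1,r4:8,r5:7
c2: issue MUL r5<-Mul1 | r0:6,r1:3,r2:3,r3:Add1,r4:8,r5:Mul1
c3: CDB Add1=-5; issue SUB r0<-Add1 | r0:Add1,r1:3,r2:3,r3:-5,r4:8,r5:Mul1
c4: issue ADD r2<-Add2 | r0:Add1,r1:3,r2:Add2,r3:-5,r4:8,r5:Mul1
c5: CDB Add1=8; issue MUL r3<-Mul2 | r0:8,r1:3,r2:Add2,r3:Mul2,r4:8,r5:Mul1
c6: issue SUB r5<-Add1 | r0:8,r1:3,r2:Add2,r3:Mul2,r4:8,r5:Add1
c7: CDB Mul1=-40; issue MUL r2<-Mul1 | r0:8,r1:3,r2:Mul1,r3:Mul2,r4:8,r5:Add1
c8: issue SUB r5<-Add3 | r0:8,r1:3,r2:Mul1,r3:Mul2,r4:8,r5:Add3

STATUS = TAG Mul1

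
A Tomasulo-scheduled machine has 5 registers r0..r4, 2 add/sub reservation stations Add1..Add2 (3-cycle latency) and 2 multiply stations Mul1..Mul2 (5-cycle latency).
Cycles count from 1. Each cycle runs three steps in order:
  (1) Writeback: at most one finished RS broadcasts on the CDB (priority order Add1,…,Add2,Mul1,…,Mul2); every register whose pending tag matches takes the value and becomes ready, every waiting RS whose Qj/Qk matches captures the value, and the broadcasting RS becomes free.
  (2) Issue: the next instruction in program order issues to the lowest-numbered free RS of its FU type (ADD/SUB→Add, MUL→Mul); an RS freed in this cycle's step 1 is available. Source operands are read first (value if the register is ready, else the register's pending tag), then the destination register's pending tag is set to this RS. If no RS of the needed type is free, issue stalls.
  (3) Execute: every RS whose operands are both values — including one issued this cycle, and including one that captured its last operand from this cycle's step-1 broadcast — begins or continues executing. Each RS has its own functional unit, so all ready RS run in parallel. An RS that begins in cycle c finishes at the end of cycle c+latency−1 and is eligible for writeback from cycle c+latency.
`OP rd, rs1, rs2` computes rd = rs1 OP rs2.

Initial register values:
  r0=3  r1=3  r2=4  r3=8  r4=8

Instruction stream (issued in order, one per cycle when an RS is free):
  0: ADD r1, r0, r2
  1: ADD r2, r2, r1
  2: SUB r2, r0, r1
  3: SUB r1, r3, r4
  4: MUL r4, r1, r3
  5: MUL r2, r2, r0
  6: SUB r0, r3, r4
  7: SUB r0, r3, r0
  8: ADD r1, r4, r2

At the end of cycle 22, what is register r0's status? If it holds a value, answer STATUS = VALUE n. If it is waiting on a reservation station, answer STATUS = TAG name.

  c1: issue ADD r1<-Add1  regs: r0:3,r1:Add1,r2:4,r3:8,r4:8
  c2: issue ADD r2<-Add2  regs: r0:3,r1:Add1,r2:Add2,r3:8,r4:8
  c3: stall  regs: r0:3,r1:Add1,r2:Add2,r3:8,r4:8
  c4: CDB Add1=7; issue SUB r2<-Add1  regs: r0:3,r1:7,r2:Add1,r3:8,r4:8
  c5: stall  regs: r0:3,r1:7,r2:Add1,r3:8,r4:8
  c6: stall  regs: r0:3,r1:7,r2:Add1,r3:8,r4:8
  c7: CDB Add1=-4; issue SUB r1<-Add1  regs: r0:3,r1:Add1,r2:-4,r3:8,r4:8
  c8: CDB Add2=11; issue MUL r4<-Mul1  regs: r0:3,r1:Add1,r2:-4,r3:8,r4:Mul1
  c9: issue MUL r2<-Mul2  regs: r0:3,r1:Add1,r2:Mul2,r3:8,r4:Mul1
  c10: CDB Add1=0; issue SUB r0<-Add1  regs: r0:Add1,r1:0,r2:Mul2,r3:8,r4:Mul1
  c11: issue SUB r0<-Add2  regs: r0:Add2,r1:0,r2:Mul2,r3:8,r4:Mul1
  c12: stall  regs: r0:Add2,r1:0,r2:Mul2,r3:8,r4:Mul1
  c13: stall  regs: r0:Add2,r1:0,r2:Mul2,r3:8,r4:Mul1
  c14: CDB Mul2=-12; stall  regs: r0:Add2,r1:0,r2:-12,r3:8,r4:Mul1
  c15: CDB Mul1=0; stall  regs: r0:Add2,r1:0,r2:-12,r3:8,r4:0
  c16: stall  regs: r0:Add2,r1:0,r2:-12,r3:8,r4:0
  c17: stall  regs: r0:Add2,r1:0,r2:-12,r3:8,r4:0
  c18: CDB Add1=8; issue ADD r1<-Add1  regs: r0:Add2,r1:Add1,r2:-12,r3:8,r4:0
  c19: -  regs: r0:Add2,r1:Add1,r2:-12,r3:8,r4:0
  c20: -  regs: r0:Add2,r1:Add1,r2:-12,r3:8,r4:0
  c21: CDB Add1=-12  regs: r0:Add2,r1:-12,r2:-12,r3:8,r4:0
  c22: CDB Add2=0  regs: r0:0,r1:-12,r2:-12,r3:8,r4:0

STATUS = VALUE 0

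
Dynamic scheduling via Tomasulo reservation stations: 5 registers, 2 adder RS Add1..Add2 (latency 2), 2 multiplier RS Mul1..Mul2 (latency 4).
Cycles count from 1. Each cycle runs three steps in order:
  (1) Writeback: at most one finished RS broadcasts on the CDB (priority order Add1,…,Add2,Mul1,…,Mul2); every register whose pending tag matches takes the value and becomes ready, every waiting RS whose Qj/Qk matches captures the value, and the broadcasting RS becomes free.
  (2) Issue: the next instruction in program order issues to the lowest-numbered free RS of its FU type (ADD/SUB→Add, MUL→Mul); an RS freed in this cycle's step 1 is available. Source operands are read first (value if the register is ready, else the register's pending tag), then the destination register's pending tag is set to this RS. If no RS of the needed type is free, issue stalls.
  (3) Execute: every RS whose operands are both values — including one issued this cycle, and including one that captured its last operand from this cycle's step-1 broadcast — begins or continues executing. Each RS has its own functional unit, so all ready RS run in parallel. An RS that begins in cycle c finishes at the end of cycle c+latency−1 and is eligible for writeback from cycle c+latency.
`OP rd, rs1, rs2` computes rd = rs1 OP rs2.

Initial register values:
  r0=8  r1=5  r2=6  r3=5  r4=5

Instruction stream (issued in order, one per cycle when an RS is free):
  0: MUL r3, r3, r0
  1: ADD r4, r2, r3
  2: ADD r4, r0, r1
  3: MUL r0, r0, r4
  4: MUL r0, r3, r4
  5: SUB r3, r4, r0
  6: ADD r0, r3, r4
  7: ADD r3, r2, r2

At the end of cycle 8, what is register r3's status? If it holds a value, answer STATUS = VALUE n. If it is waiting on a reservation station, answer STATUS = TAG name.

STATUS = TAG Add2

  c1: issue MUL r3<-Mul1  regs: r0:8,r1:5,r2:6,r3:Mul1,r4:5
  c2: issue ADD r4<-Add1  regs: r0:8,r1:5,r2:6,r3:Mul1,r4:Add1
  c3: issue ADD r4<-Add2  regs: r0:8,r1:5,r2:6,r3:Mul1,r4:Add2
  c4: issue MUL r0<-Mul2  regs: r0:Mul2,r1:5,r2:6,r3:Mul1,r4:Add2
  c5: CDB Add2=13; stall  regs: r0:Mul2,r1:5,r2:6,r3:Mul1,r4:13
  c6: CDB Mul1=40; issue MUL r0<-Mul1  regs: r0:Mul1,r1:5,r2:6,r3:40,r4:13
  c7: issue SUB r3<-Add2  regs: r0:Mul1,r1:5,r2:6,r3:Add2,r4:13
  c8: CDB Add1=46; issue ADD r0<-Add1  regs: r0:Add1,r1:5,r2:6,r3:Add2,r4:13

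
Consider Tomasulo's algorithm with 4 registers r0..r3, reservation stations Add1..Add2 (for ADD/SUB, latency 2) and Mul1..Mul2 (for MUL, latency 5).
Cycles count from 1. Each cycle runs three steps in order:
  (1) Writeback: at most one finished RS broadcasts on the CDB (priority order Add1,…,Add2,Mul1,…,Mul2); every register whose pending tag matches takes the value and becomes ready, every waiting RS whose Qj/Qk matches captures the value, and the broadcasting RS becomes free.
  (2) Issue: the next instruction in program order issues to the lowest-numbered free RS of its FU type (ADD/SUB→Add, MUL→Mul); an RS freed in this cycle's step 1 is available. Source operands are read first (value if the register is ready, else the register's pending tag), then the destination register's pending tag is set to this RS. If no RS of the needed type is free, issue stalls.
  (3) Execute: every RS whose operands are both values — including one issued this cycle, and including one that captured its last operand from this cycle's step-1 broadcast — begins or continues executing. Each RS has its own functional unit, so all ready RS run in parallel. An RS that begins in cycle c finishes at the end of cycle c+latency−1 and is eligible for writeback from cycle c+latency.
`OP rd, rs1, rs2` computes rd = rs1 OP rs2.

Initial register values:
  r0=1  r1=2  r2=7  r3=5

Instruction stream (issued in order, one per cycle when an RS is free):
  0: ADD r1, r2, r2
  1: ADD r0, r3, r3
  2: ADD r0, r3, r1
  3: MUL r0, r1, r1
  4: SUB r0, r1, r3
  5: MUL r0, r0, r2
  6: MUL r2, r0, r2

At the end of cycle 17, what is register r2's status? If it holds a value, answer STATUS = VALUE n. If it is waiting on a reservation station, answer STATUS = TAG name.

c1: issue ADD r1<-Add1 | r0:1,r1:Add1,r2:7,r3:5
c2: issue ADD r0<-Add2 | r0:Add2,r1:Add1,r2:7,r3:5
c3: CDB Add1=14; issue ADD r0<-Add1 | r0:Add1,r1:14,r2:7,r3:5
c4: CDB Add2=10; issue MUL r0<-Mul1 | r0:Mul1,r1:14,r2:7,r3:5
c5: CDB Add1=19; issue SUB r0<-Add1 | r0:Add1,r1:14,r2:7,r3:5
c6: issue MUL r0<-Mul2 | r0:Mul2,r1:14,r2:7,r3:5
c7: CDB Add1=9; stall | r0:Mul2,r1:14,r2:7,r3:5
c8: stall | r0:Mul2,r1:14,r2:7,r3:5
c9: CDB Mul1=196; issue MUL r2<-Mul1 | r0:Mul2,r1:14,r2:Mul1,r3:5
c10: - | r0:Mul2,r1:14,r2:Mul1,r3:5
c11: - | r0:Mul2,r1:14,r2:Mul1,r3:5
c12: CDB Mul2=63 | r0:63,r1:14,r2:Mul1,r3:5
c13: - | r0:63,r1:14,r2:Mul1,r3:5
c14: - | r0:63,r1:14,r2:Mul1,r3:5
c15: - | r0:63,r1:14,r2:Mul1,r3:5
c16: - | r0:63,r1:14,r2:Mul1,r3:5
c17: CDB Mul1=441 | r0:63,r1:14,r2:441,r3:5

STATUS = VALUE 441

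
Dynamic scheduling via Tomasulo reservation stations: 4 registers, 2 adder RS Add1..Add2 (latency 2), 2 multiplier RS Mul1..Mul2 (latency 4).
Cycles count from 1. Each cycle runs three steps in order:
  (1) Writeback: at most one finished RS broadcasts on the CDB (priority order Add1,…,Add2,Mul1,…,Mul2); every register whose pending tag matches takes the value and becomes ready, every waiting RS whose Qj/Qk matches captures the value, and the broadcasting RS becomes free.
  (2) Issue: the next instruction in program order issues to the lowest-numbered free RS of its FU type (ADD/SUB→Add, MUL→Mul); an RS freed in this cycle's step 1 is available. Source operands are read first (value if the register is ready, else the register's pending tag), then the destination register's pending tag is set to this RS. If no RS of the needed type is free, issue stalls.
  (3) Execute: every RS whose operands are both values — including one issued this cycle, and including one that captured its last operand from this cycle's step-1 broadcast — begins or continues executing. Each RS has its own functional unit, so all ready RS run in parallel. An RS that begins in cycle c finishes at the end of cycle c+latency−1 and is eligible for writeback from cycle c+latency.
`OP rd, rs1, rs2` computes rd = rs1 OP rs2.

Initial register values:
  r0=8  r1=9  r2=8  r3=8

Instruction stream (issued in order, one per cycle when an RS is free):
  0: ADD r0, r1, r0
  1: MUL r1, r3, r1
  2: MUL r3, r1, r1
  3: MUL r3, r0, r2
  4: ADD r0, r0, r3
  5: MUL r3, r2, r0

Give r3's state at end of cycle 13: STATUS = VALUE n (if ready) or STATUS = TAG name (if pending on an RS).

STATUS = TAG Mul1

c1: issue ADD r0<-Add1 | r0:Add1,r1:9,r2:8,r3:8
c2: issue MUL r1<-Mul1 | r0:Add1,r1:Mul1,r2:8,r3:8
c3: CDB Add1=17; issue MUL r3<-Mul2 | r0:17,r1:Mul1,r2:8,r3:Mul2
c4: stall | r0:17,r1:Mul1,r2:8,r3:Mul2
c5: stall | r0:17,r1:Mul1,r2:8,r3:Mul2
c6: CDB Mul1=72; issue MUL r3<-Mul1 | r0:17,r1:72,r2:8,r3:Mul1
c7: issue ADD r0<-Add1 | r0:Add1,r1:72,r2:8,r3:Mul1
c8: stall | r0:Add1,r1:72,r2:8,r3:Mul1
c9: stall | r0:Add1,r1:72,r2:8,r3:Mul1
c10: CDB Mul1=136; issue MUL r3<-Mul1 | r0:Add1,r1:72,r2:8,r3:Mul1
c11: CDB Mul2=5184 | r0:Add1,r1:72,r2:8,r3:Mul1
c12: CDB Add1=153 | r0:153,r1:72,r2:8,r3:Mul1
c13: - | r0:153,r1:72,r2:8,r3:Mul1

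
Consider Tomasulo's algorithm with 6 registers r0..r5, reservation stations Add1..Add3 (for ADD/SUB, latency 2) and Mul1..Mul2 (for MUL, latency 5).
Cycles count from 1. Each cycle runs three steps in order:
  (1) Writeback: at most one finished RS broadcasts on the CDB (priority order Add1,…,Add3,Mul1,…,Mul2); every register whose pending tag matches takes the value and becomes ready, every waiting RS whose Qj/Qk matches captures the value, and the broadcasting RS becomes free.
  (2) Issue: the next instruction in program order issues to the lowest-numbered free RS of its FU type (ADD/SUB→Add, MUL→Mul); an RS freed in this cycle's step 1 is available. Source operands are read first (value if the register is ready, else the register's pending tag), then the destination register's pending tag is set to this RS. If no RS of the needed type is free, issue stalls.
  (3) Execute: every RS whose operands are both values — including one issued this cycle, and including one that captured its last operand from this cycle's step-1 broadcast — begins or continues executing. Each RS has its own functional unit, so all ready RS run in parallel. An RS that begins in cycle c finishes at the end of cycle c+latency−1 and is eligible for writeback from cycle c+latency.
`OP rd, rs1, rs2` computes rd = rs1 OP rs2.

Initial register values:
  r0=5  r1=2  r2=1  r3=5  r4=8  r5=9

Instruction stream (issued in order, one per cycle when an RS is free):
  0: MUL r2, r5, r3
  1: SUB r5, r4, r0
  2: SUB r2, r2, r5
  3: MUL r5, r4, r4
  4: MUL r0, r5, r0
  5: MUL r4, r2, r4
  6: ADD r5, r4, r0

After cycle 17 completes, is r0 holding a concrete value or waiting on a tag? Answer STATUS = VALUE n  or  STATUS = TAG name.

cycle 1: issue MUL r2<-Mul1 // r0:5,r1:2,r2:Mul1,r3:5,r4:8,r5:9
cycle 2: issue SUB r5<-Add1 // r0:5,r1:2,r2:Mul1,r3:5,r4:8,r5:Add1
cycle 3: issue SUB r2<-Add2 // r0:5,r1:2,r2:Add2,r3:5,r4:8,r5:Add1
cycle 4: CDB Add1=3; issue MUL r5<-Mul2 // r0:5,r1:2,r2:Add2,r3:5,r4:8,r5:Mul2
cycle 5: stall // r0:5,r1:2,r2:Add2,r3:5,r4:8,r5:Mul2
cycle 6: CDB Mul1=45; issue MUL r0<-Mul1 // r0:Mul1,r1:2,r2:Add2,r3:5,r4:8,r5:Mul2
cycle 7: stall // r0:Mul1,r1:2,r2:Add2,r3:5,r4:8,r5:Mul2
cycle 8: CDB Add2=42; stall // r0:Mul1,r1:2,r2:42,r3:5,r4:8,r5:Mul2
cycle 9: CDB Mul2=64; issue MUL r4<-Mul2 // r0:Mul1,r1:2,r2:42,r3:5,r4:Mul2,r5:64
cycle 10: issue ADD r5<-Add1 // r0:Mul1,r1:2,r2:42,r3:5,r4:Mul2,r5:Add1
cycle 11: - // r0:Mul1,r1:2,r2:42,r3:5,r4:Mul2,r5:Add1
cycle 12: - // r0:Mul1,r1:2,r2:42,r3:5,r4:Mul2,r5:Add1
cycle 13: - // r0:Mul1,r1:2,r2:42,r3:5,r4:Mul2,r5:Add1
cycle 14: CDB Mul1=320 // r0:320,r1:2,r2:42,r3:5,r4:Mul2,r5:Add1
cycle 15: CDB Mul2=336 // r0:320,r1:2,r2:42,r3:5,r4:336,r5:Add1
cycle 16: - // r0:320,r1:2,r2:42,r3:5,r4:336,r5:Add1
cycle 17: CDB Add1=656 // r0:320,r1:2,r2:42,r3:5,r4:336,r5:656

STATUS = VALUE 320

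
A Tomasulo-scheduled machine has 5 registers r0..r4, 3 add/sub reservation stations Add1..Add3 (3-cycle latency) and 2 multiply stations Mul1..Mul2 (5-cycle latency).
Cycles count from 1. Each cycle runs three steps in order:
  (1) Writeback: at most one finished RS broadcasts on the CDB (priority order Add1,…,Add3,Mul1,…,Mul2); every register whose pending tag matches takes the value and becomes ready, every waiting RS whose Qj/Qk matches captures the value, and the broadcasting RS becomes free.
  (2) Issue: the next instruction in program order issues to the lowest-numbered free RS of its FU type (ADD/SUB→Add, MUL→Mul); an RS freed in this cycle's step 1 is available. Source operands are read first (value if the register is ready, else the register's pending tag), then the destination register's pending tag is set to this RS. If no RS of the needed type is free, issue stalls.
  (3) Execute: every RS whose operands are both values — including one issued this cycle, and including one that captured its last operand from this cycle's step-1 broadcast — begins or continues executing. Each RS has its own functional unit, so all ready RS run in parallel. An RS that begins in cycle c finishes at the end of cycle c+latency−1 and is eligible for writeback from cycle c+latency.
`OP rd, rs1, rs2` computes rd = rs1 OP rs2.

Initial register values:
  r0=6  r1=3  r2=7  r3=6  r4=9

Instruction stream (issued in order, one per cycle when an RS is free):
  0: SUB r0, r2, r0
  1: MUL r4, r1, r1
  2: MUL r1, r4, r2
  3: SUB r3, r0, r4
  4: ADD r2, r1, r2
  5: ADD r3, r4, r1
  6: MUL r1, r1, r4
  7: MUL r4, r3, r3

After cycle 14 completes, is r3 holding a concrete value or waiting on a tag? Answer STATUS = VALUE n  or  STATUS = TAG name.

STATUS = TAG Add3

c1: issue SUB r0<-Add1 | r0:Add1,r1:3,r2:7,r3:6,r4:9
c2: issue MUL r4<-Mul1 | r0:Add1,r1:3,r2:7,r3:6,r4:Mul1
c3: issue MUL r1<-Mul2 | r0:Add1,r1:Mul2,r2:7,r3:6,r4:Mul1
c4: CDB Add1=1; issue SUB r3<-Add1 | r0:1,r1:Mul2,r2:7,r3:Add1,r4:Mul1
c5: issue ADD r2<-Add2 | r0:1,r1:Mul2,r2:Add2,r3:Add1,r4:Mul1
c6: issue ADD r3<-Add3 | r0:1,r1:Mul2,r2:Add2,r3:Add3,r4:Mul1
c7: CDB Mul1=9; issue MUL r1<-Mul1 | r0:1,r1:Mul1,r2:Add2,r3:Add3,r4:9
c8: stall | r0:1,r1:Mul1,r2:Add2,r3:Add3,r4:9
c9: stall | r0:1,r1:Mul1,r2:Add2,r3:Add3,r4:9
c10: CDB Add1=-8; stall | r0:1,r1:Mul1,r2:Add2,r3:Add3,r4:9
c11: stall | r0:1,r1:Mul1,r2:Add2,r3:Add3,r4:9
c12: CDB Mul2=63; issue MUL r4<-Mul2 | r0:1,r1:Mul1,r2:Add2,r3:Add3,r4:Mul2
c13: - | r0:1,r1:Mul1,r2:Add2,r3:Add3,r4:Mul2
c14: - | r0:1,r1:Mul1,r2:Add2,r3:Add3,r4:Mul2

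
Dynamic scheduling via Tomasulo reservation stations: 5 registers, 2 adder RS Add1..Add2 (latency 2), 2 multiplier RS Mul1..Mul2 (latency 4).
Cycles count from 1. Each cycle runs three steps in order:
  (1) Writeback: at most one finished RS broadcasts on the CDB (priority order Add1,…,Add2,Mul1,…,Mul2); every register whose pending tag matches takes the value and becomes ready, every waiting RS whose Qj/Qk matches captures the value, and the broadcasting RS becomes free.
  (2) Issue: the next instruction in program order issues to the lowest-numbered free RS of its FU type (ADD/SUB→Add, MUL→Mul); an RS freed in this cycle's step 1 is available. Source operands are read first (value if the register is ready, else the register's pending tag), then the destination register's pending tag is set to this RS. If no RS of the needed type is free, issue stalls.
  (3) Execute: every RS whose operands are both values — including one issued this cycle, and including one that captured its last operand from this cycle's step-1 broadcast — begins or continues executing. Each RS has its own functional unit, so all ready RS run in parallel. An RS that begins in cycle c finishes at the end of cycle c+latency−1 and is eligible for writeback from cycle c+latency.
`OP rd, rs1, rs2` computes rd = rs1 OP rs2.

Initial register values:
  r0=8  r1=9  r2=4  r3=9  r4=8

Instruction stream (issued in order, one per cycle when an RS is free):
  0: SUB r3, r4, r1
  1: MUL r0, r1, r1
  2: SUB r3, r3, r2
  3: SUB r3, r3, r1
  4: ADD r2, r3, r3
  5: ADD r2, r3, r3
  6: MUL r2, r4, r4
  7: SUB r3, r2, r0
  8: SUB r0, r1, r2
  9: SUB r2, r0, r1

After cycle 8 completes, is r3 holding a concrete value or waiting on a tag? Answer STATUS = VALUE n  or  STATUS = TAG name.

cycle 1: issue SUB r3<-Add1 // r0:8,r1:9,r2:4,r3:Add1,r4:8
cycle 2: issue MUL r0<-Mul1 // r0:Mul1,r1:9,r2:4,r3:Add1,r4:8
cycle 3: CDB Add1=-1; issue SUB r3<-Add1 // r0:Mul1,r1:9,r2:4,r3:Add1,r4:8
cycle 4: issue SUB r3<-Add2 // r0:Mul1,r1:9,r2:4,r3:Add2,r4:8
cycle 5: CDB Add1=-5; issue ADD r2<-Add1 // r0:Mul1,r1:9,r2:Add1,r3:Add2,r4:8
cycle 6: CDB Mul1=81; stall // r0:81,r1:9,r2:Add1,r3:Add2,r4:8
cycle 7: CDB Add2=-14; issue ADD r2<-Add2 // r0:81,r1:9,r2:Add2,r3:-14,r4:8
cycle 8: issue MUL r2<-Mul1 // r0:81,r1:9,r2:Mul1,r3:-14,r4:8

STATUS = VALUE -14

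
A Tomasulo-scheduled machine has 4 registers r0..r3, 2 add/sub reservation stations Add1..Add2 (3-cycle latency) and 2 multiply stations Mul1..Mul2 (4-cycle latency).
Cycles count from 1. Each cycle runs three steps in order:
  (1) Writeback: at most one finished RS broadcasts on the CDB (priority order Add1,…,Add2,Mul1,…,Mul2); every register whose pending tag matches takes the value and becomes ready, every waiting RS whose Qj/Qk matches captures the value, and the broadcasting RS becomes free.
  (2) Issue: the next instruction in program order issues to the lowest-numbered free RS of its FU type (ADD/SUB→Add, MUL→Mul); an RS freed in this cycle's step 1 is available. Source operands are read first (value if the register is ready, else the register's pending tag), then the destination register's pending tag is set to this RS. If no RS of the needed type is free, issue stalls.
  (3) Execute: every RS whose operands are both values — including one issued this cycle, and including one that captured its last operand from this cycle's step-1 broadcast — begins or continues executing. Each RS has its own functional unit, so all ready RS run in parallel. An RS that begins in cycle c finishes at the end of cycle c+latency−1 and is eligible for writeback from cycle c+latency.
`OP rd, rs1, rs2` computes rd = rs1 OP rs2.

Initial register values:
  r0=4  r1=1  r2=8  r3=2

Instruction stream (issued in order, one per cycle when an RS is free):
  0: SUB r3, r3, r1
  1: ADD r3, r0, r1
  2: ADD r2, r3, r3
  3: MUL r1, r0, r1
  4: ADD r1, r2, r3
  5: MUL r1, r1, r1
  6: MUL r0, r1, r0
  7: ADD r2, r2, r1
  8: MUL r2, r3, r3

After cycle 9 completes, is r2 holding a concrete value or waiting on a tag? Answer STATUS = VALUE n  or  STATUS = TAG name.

cycle 1: issue SUB r3<-Add1 // r0:4,r1:1,r2:8,r3:Add1
cycle 2: issue ADD r3<-Add2 // r0:4,r1:1,r2:8,r3:Add2
cycle 3: stall // r0:4,r1:1,r2:8,r3:Add2
cycle 4: CDB Add1=1; issue ADD r2<-Add1 // r0:4,r1:1,r2:Add1,r3:Add2
cycle 5: CDB Add2=5; issue MUL r1<-Mul1 // r0:4,r1:Mul1,r2:Add1,r3:5
cycle 6: issue ADD r1<-Add2 // r0:4,r1:Add2,r2:Add1,r3:5
cycle 7: issue MUL r1<-Mul2 // r0:4,r1:Mul2,r2:Add1,r3:5
cycle 8: CDB Add1=10; stall // r0:4,r1:Mul2,r2:10,r3:5
cycle 9: CDB Mul1=4; issue MUL r0<-Mul1 // r0:Mul1,r1:Mul2,r2:10,r3:5

STATUS = VALUE 10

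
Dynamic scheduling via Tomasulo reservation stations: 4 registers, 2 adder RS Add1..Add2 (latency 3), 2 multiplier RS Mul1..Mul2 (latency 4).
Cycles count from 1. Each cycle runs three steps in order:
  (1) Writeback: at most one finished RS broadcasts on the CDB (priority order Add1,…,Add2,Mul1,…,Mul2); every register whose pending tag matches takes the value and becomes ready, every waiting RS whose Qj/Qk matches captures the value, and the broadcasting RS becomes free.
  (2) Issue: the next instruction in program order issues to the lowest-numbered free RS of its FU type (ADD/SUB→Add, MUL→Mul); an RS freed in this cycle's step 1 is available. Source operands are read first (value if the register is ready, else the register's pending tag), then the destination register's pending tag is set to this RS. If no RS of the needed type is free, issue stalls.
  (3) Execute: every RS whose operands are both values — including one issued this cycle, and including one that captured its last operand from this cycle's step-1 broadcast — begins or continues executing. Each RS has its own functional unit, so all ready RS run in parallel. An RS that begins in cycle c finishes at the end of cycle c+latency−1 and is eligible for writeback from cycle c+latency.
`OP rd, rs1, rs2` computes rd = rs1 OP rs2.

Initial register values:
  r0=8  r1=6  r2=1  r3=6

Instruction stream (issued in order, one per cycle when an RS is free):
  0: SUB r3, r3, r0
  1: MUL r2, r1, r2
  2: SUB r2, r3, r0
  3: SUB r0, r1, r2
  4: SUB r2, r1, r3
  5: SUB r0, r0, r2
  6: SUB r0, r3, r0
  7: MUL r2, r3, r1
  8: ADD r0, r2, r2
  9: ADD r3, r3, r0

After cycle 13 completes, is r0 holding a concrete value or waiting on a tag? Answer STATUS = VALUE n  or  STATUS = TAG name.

STATUS = TAG Add2

  c1: issue SUB r3<-Add1  regs: r0:8,r1:6,r2:1,r3:Add1
  c2: issue MUL r2<-Mul1  regs: r0:8,r1:6,r2:Mul1,r3:Add1
  c3: issue SUB r2<-Add2  regs: r0:8,r1:6,r2:Add2,r3:Add1
  c4: CDB Add1=-2; issue SUB r0<-Add1  regs: r0:Add1,r1:6,r2:Add2,r3:-2
  c5: stall  regs: r0:Add1,r1:6,r2:Add2,r3:-2
  c6: CDB Mul1=6; stall  regs: r0:Add1,r1:6,r2:Add2,r3:-2
  c7: CDB Add2=-10; issue SUB r2<-Add2  regs: r0:Add1,r1:6,r2:Add2,r3:-2
  c8: stall  regs: r0:Add1,r1:6,r2:Add2,r3:-2
  c9: stall  regs: r0:Add1,r1:6,r2:Add2,r3:-2
  c10: CDB Add1=16; issue SUB r0<-Add1  regs: r0:Add1,r1:6,r2:Add2,r3:-2
  c11: CDB Add2=8; issue SUB r0<-Add2  regs: r0:Add2,r1:6,r2:8,r3:-2
  c12: issue MUL r2<-Mul1  regs: r0:Add2,r1:6,r2:Mul1,r3:-2
  c13: stall  regs: r0:Add2,r1:6,r2:Mul1,r3:-2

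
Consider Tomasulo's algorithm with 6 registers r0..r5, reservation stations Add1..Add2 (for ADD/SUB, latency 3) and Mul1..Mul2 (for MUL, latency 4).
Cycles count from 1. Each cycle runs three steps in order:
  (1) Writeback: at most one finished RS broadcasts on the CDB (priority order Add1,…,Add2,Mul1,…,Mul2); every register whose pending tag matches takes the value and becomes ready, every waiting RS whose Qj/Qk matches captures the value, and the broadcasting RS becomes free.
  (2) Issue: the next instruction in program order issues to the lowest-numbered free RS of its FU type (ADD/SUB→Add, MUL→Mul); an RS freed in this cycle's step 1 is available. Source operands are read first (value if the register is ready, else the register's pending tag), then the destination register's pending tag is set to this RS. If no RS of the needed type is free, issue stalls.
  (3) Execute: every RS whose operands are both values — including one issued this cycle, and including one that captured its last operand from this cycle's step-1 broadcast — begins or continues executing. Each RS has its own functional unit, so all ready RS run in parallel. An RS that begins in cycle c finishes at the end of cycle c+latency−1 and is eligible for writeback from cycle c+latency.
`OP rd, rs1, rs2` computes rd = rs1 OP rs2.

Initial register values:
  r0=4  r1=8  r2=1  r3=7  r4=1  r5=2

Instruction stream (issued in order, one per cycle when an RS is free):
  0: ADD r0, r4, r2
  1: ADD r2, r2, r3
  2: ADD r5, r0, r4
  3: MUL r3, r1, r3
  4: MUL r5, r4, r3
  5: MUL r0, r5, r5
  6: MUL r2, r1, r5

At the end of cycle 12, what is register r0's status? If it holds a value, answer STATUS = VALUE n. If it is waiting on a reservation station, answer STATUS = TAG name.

STATUS = TAG Mul1

cycle 1: issue ADD r0<-Add1 // r0:Add1,r1:8,r2:1,r3:7,r4:1,r5:2
cycle 2: issue ADD r2<-Add2 // r0:Add1,r1:8,r2:Add2,r3:7,r4:1,r5:2
cycle 3: stall // r0:Add1,r1:8,r2:Add2,r3:7,r4:1,r5:2
cycle 4: CDB Add1=2; issue ADD r5<-Add1 // r0:2,r1:8,r2:Add2,r3:7,r4:1,r5:Add1
cycle 5: CDB Add2=8; issue MUL r3<-Mul1 // r0:2,r1:8,r2:8,r3:Mul1,r4:1,r5:Add1
cycle 6: issue MUL r5<-Mul2 // r0:2,r1:8,r2:8,r3:Mul1,r4:1,r5:Mul2
cycle 7: CDB Add1=3; stall // r0:2,r1:8,r2:8,r3:Mul1,r4:1,r5:Mul2
cycle 8: stall // r0:2,r1:8,r2:8,r3:Mul1,r4:1,r5:Mul2
cycle 9: CDB Mul1=56; issue MUL r0<-Mul1 // r0:Mul1,r1:8,r2:8,r3:56,r4:1,r5:Mul2
cycle 10: stall // r0:Mul1,r1:8,r2:8,r3:56,r4:1,r5:Mul2
cycle 11: stall // r0:Mul1,r1:8,r2:8,r3:56,r4:1,r5:Mul2
cycle 12: stall // r0:Mul1,r1:8,r2:8,r3:56,r4:1,r5:Mul2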